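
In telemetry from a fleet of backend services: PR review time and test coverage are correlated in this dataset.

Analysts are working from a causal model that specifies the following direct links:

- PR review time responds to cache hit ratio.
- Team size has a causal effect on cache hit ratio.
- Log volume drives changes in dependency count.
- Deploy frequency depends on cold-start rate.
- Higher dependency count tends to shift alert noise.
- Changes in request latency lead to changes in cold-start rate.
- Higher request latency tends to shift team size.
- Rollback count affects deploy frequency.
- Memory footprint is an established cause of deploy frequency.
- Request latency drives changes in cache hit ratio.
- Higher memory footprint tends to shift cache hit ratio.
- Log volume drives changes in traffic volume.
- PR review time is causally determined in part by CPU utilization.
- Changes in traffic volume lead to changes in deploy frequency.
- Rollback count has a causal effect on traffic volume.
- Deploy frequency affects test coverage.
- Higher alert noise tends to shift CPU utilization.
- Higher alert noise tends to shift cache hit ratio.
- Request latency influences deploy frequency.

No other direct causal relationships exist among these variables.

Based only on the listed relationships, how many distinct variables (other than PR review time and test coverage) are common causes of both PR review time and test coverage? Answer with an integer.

3

The common causes are: log volume (to PR review time via log volume → dependency count → alert noise → cache hit ratio → PR review time; to test coverage via log volume → traffic volume → deploy frequency → test coverage); memory footprint (to PR review time via memory footprint → cache hit ratio → PR review time; to test coverage via memory footprint → deploy frequency → test coverage); request latency (to PR review time via request latency → cache hit ratio → PR review time; to test coverage via request latency → deploy frequency → test coverage).
Every other variable lacks a causal path to at least one of PR review time and test coverage.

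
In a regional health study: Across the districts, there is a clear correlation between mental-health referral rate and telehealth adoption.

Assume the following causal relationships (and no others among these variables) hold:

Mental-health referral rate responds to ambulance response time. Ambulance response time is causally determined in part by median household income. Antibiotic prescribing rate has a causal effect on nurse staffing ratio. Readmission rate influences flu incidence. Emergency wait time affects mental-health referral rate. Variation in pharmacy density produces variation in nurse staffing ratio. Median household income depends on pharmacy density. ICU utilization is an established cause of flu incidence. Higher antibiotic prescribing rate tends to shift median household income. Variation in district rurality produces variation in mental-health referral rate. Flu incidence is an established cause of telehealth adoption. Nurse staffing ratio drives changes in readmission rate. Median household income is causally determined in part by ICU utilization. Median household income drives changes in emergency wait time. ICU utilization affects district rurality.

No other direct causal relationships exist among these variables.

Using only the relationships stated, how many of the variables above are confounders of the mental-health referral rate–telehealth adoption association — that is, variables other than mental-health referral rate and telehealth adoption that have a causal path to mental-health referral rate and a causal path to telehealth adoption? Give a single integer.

The common causes are: ICU utilization (to mental-health referral rate via ICU utilization → district rurality → mental-health referral rate; to telehealth adoption via ICU utilization → flu incidence → telehealth adoption); antibiotic prescribing rate (to mental-health referral rate via antibiotic prescribing rate → median household income → ambulance response time → mental-health referral rate; to telehealth adoption via antibiotic prescribing rate → nurse staffing ratio → readmission rate → flu incidence → telehealth adoption); pharmacy density (to mental-health referral rate via pharmacy density → median household income → ambulance response time → mental-health referral rate; to telehealth adoption via pharmacy density → nurse staffing ratio → readmission rate → flu incidence → telehealth adoption).
Every other variable lacks a causal path to at least one of mental-health referral rate and telehealth adoption.

3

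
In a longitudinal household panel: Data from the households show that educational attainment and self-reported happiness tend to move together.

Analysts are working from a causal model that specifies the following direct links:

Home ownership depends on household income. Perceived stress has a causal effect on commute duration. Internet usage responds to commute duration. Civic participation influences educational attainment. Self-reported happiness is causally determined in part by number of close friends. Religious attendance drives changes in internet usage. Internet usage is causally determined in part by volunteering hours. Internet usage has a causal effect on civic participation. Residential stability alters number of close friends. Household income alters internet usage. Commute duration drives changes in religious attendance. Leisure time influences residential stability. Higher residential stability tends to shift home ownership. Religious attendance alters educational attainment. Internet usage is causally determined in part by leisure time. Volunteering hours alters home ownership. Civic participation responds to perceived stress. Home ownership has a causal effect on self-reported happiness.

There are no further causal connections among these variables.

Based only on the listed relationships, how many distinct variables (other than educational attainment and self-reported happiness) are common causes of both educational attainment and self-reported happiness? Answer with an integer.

The common causes are: household income (to educational attainment via household income → internet usage → civic participation → educational attainment; to self-reported happiness via household income → home ownership → self-reported happiness); leisure time (to educational attainment via leisure time → internet usage → civic participation → educational attainment; to self-reported happiness via leisure time → residential stability → home ownership → self-reported happiness); volunteering hours (to educational attainment via volunteering hours → internet usage → civic participation → educational attainment; to self-reported happiness via volunteering hours → home ownership → self-reported happiness).
Every other variable lacks a causal path to at least one of educational attainment and self-reported happiness.

3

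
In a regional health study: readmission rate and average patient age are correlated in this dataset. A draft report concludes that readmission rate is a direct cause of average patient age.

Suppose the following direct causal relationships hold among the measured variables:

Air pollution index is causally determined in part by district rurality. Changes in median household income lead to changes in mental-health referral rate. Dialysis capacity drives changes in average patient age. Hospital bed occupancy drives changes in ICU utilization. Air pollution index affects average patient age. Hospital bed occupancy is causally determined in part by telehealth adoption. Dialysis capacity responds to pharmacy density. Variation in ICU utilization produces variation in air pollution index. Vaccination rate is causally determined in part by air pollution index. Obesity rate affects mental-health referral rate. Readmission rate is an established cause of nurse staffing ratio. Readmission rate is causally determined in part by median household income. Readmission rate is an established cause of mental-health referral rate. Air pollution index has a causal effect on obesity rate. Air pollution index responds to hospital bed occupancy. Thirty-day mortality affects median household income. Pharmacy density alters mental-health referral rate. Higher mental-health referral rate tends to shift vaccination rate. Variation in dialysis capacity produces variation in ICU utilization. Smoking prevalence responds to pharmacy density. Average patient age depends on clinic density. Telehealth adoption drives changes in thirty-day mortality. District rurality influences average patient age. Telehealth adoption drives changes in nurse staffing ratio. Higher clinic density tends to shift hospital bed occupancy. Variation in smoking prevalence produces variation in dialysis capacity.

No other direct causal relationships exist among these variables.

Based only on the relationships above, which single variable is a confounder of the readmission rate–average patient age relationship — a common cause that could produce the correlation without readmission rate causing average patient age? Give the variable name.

telehealth adoption

Telehealth adoption has a causal path to readmission rate (telehealth adoption → thirty-day mortality → median household income → readmission rate) and a separate causal path to average patient age (telehealth adoption → hospital bed occupancy → air pollution index → average patient age), so it is a common cause of both.
No stated relationship gives readmission rate a causal route to average patient age, so the correlation is explained by the shared upstream cause rather than a direct effect.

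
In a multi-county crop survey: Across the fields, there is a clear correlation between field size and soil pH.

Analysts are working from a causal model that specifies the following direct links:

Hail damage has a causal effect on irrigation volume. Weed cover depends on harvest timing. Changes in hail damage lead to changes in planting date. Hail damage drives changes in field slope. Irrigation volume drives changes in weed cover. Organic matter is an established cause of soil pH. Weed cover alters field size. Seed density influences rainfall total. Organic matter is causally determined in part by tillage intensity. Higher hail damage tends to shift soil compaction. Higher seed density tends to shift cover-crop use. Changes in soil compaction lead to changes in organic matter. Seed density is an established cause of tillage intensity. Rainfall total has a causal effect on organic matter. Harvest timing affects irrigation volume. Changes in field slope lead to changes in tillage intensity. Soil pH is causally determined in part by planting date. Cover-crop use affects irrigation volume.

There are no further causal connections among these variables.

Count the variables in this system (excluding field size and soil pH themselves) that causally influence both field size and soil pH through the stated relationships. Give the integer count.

2

The common causes are: hail damage (to field size via hail damage → irrigation volume → weed cover → field size; to soil pH via hail damage → planting date → soil pH); seed density (to field size via seed density → cover-crop use → irrigation volume → weed cover → field size; to soil pH via seed density → tillage intensity → organic matter → soil pH).
Every other variable lacks a causal path to at least one of field size and soil pH.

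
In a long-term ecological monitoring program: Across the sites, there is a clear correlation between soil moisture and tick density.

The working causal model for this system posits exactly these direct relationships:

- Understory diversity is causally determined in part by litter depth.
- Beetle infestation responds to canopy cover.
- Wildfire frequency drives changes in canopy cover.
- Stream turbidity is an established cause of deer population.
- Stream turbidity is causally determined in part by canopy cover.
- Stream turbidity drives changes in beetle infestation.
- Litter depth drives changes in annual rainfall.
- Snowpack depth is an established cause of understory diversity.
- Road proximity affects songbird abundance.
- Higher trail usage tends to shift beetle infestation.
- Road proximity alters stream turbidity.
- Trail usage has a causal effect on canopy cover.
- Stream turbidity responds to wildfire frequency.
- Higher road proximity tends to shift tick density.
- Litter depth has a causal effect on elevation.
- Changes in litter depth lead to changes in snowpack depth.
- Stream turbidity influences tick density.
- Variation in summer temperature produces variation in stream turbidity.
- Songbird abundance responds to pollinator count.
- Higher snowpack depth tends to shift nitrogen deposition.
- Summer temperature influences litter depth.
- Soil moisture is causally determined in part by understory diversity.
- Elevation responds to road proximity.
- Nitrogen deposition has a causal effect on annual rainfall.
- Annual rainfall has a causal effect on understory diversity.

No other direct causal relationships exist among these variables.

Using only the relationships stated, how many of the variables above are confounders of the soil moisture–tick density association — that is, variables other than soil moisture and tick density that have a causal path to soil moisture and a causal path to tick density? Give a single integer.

1

The common causes are: summer temperature (to soil moisture via summer temperature → litter depth → understory diversity → soil moisture; to tick density via summer temperature → stream turbidity → tick density).
Every other variable lacks a causal path to at least one of soil moisture and tick density.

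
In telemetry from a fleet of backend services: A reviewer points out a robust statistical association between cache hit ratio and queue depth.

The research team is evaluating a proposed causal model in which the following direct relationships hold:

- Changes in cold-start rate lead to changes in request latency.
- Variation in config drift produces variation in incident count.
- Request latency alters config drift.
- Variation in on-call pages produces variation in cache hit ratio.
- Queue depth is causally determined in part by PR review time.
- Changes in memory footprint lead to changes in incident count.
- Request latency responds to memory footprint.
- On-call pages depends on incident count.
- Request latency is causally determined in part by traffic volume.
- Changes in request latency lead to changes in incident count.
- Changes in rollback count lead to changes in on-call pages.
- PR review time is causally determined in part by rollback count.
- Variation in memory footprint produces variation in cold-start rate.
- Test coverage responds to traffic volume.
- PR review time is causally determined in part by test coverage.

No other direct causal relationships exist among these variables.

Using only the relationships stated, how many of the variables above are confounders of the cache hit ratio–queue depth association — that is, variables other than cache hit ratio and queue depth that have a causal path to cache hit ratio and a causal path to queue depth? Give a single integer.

The common causes are: rollback count (to cache hit ratio via rollback count → on-call pages → cache hit ratio; to queue depth via rollback count → PR review time → queue depth); traffic volume (to cache hit ratio via traffic volume → request latency → incident count → on-call pages → cache hit ratio; to queue depth via traffic volume → test coverage → PR review time → queue depth).
Every other variable lacks a causal path to at least one of cache hit ratio and queue depth.

2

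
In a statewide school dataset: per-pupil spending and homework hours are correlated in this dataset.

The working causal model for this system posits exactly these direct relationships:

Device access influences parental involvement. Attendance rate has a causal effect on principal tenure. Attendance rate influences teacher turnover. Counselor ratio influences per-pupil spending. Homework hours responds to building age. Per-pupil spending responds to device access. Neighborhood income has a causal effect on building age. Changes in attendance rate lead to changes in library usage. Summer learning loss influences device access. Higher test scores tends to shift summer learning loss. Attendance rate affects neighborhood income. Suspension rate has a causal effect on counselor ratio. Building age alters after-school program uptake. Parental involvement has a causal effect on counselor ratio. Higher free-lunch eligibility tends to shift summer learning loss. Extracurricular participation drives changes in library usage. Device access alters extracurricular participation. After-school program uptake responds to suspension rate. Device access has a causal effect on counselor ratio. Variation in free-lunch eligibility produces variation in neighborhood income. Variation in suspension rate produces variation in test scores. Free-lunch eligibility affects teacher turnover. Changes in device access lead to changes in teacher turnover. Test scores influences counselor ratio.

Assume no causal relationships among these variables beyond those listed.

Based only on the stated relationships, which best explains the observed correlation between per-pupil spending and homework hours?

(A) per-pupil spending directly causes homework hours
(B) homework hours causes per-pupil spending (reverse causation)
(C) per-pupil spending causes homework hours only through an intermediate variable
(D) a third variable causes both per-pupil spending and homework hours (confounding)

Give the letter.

Free-lunch eligibility causes per-pupil spending (free-lunch eligibility → summer learning loss → device access → per-pupil spending) and homework hours (free-lunch eligibility → neighborhood income → building age → homework hours) — a common cause creating the correlation.
There is no stated path from per-pupil spending to homework hours or from homework hours to per-pupil spending, so neither direct nor reverse causation applies.

D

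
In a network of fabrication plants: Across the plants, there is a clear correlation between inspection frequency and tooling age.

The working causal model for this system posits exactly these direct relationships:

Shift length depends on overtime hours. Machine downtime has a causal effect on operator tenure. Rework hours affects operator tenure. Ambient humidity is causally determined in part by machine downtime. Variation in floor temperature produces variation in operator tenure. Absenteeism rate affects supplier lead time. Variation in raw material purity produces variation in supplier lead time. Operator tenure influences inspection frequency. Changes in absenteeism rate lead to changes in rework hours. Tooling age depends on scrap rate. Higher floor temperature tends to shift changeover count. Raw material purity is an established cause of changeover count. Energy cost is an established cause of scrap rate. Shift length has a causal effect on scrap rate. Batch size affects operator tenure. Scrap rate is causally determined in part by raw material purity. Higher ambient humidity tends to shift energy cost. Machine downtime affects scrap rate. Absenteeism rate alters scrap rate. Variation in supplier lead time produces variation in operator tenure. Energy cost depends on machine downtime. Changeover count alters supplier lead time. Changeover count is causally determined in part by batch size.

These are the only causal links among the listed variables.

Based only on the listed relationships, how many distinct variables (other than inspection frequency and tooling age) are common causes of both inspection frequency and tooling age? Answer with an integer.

3

The common causes are: absenteeism rate (to inspection frequency via absenteeism rate → rework hours → operator tenure → inspection frequency; to tooling age via absenteeism rate → scrap rate → tooling age); machine downtime (to inspection frequency via machine downtime → operator tenure → inspection frequency; to tooling age via machine downtime → scrap rate → tooling age); raw material purity (to inspection frequency via raw material purity → supplier lead time → operator tenure → inspection frequency; to tooling age via raw material purity → scrap rate → tooling age).
Every other variable lacks a causal path to at least one of inspection frequency and tooling age.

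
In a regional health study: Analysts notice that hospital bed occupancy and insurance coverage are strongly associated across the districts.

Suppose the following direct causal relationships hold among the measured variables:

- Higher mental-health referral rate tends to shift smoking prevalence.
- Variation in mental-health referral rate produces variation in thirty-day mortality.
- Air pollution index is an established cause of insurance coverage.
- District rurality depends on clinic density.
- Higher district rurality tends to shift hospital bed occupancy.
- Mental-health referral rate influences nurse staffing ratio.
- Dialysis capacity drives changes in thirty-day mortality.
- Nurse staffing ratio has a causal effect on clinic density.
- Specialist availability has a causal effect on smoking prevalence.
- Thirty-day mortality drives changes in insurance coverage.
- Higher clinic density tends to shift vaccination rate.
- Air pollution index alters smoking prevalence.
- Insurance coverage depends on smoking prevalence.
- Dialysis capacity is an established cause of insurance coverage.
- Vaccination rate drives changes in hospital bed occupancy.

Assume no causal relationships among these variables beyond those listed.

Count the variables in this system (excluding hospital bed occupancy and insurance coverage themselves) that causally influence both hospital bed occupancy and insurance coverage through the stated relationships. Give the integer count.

The common causes are: mental-health referral rate (to hospital bed occupancy via mental-health referral rate → nurse staffing ratio → clinic density → vaccination rate → hospital bed occupancy; to insurance coverage via mental-health referral rate → thirty-day mortality → insurance coverage).
Every other variable lacks a causal path to at least one of hospital bed occupancy and insurance coverage.

1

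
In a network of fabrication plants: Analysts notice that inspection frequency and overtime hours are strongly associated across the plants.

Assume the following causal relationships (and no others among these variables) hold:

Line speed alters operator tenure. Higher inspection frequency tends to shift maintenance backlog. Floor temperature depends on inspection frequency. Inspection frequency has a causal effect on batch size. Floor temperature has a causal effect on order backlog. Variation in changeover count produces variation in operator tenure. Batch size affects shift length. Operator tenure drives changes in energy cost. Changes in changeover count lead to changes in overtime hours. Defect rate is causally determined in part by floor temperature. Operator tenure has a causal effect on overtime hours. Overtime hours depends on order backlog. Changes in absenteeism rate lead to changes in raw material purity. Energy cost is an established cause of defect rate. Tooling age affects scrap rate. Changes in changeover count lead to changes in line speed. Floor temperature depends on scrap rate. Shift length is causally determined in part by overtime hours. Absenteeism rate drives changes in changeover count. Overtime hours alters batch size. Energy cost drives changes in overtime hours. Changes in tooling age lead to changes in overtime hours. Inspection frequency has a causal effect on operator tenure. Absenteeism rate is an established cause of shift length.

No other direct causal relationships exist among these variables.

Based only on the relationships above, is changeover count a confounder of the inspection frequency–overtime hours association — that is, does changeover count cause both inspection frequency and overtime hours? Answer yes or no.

no

Changeover count has no stated causal path to inspection frequency. A confounder must cause both variables, so changeover count does not qualify.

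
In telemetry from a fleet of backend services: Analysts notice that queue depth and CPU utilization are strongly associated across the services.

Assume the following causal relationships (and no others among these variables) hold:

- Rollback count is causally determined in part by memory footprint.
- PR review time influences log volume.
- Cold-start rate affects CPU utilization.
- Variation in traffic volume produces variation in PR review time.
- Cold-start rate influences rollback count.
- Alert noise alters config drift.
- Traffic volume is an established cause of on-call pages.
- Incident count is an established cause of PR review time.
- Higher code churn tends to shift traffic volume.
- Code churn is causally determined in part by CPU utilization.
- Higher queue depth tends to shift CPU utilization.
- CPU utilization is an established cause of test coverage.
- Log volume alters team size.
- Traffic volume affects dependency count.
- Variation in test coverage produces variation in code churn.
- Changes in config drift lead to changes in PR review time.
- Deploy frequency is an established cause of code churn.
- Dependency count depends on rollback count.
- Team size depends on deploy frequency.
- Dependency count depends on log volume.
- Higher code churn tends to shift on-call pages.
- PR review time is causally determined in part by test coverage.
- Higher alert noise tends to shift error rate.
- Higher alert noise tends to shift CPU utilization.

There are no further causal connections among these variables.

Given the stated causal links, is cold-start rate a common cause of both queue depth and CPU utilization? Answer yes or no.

no

Cold-start rate has no stated causal path to queue depth. A confounder must cause both variables, so cold-start rate does not qualify.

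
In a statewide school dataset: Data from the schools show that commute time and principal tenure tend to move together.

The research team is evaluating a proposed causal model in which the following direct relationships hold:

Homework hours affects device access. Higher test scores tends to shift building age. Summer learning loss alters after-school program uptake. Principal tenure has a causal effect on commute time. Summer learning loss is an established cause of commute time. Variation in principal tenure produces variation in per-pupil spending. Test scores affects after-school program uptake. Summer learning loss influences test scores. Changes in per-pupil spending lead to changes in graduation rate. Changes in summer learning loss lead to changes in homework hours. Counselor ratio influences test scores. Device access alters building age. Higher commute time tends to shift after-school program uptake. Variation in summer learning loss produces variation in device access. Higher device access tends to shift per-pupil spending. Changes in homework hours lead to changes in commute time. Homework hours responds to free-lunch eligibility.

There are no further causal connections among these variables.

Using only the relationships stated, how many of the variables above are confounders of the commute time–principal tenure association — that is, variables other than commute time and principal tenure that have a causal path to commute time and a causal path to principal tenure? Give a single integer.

0

No listed variable has a causal path to both commute time and principal tenure, so there are no common causes.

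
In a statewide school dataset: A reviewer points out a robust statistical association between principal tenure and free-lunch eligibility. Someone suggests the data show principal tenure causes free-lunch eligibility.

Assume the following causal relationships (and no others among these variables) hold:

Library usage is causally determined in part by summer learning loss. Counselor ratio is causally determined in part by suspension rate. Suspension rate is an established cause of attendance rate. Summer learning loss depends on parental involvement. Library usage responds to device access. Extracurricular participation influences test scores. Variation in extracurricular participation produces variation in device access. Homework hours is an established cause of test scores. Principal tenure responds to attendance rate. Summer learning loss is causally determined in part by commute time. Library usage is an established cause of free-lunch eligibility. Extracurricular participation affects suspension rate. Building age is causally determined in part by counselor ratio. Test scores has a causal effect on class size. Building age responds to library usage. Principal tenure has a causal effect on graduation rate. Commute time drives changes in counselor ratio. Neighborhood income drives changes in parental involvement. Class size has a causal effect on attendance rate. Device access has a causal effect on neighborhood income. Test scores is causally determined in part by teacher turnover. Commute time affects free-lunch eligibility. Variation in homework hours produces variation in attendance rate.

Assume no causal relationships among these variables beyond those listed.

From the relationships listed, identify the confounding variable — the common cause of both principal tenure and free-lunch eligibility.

Extracurricular participation has a causal path to principal tenure (extracurricular participation → suspension rate → attendance rate → principal tenure) and a separate causal path to free-lunch eligibility (extracurricular participation → device access → library usage → free-lunch eligibility), so it is a common cause of both.
No stated relationship gives principal tenure a causal route to free-lunch eligibility, so the correlation is explained by the shared upstream cause rather than a direct effect.

extracurricular participation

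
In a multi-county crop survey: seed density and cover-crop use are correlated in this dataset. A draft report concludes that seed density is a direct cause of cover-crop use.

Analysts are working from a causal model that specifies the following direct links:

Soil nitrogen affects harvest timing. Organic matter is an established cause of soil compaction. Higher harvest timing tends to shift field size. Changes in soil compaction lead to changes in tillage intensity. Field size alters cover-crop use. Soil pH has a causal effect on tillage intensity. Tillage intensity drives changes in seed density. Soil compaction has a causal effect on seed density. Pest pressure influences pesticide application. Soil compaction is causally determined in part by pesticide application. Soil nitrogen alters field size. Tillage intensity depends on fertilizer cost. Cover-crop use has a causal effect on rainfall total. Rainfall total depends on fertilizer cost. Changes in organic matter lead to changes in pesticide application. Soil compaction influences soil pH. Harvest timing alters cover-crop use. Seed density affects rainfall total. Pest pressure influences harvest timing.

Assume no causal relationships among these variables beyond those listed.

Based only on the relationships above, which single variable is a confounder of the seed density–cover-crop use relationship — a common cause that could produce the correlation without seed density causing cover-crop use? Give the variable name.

Pest pressure has a causal path to seed density (pest pressure → pesticide application → soil compaction → seed density) and a separate causal path to cover-crop use (pest pressure → harvest timing → cover-crop use), so it is a common cause of both.
No stated relationship gives seed density a causal route to cover-crop use, so the correlation is explained by the shared upstream cause rather than a direct effect.

pest pressure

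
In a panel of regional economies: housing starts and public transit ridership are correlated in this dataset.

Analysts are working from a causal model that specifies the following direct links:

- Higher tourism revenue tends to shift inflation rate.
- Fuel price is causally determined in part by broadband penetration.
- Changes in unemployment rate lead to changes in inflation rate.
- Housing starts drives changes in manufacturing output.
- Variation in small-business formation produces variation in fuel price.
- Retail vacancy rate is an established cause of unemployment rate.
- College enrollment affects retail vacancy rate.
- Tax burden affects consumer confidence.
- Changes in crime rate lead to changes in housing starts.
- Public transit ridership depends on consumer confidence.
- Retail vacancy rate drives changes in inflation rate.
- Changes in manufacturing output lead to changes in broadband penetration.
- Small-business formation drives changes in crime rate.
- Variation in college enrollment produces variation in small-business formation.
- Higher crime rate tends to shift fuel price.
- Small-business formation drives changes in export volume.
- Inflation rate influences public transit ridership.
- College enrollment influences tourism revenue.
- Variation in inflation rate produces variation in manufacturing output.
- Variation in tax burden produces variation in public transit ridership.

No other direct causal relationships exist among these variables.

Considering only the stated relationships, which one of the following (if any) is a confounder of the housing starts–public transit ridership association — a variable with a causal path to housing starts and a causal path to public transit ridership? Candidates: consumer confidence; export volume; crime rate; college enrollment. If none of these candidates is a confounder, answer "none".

College enrollment causes housing starts (college enrollment → small-business formation → crime rate → housing starts) and also causes public transit ridership (college enrollment → tourism revenue → inflation rate → public transit ridership); it is a common cause of both.
Each of the other candidates lacks a causal path to at least one of housing starts and public transit ridership, so they do not confound the relationship.

college enrollment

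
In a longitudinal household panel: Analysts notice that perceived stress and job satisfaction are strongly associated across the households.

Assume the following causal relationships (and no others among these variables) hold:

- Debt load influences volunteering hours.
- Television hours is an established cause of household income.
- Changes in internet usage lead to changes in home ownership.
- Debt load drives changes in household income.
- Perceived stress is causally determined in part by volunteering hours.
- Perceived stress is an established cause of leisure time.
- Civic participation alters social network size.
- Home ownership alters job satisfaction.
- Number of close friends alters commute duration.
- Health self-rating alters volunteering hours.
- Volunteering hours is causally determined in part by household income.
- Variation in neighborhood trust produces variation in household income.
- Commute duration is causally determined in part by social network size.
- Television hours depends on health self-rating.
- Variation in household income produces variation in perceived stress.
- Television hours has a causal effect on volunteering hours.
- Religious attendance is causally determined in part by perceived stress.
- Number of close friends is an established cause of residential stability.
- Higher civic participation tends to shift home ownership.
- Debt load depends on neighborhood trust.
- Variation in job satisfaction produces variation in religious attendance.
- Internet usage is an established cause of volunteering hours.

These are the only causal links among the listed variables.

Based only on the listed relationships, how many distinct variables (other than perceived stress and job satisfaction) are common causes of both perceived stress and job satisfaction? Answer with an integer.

1

The common causes are: internet usage (to perceived stress via internet usage → volunteering hours → perceived stress; to job satisfaction via internet usage → home ownership → job satisfaction).
Every other variable lacks a causal path to at least one of perceived stress and job satisfaction.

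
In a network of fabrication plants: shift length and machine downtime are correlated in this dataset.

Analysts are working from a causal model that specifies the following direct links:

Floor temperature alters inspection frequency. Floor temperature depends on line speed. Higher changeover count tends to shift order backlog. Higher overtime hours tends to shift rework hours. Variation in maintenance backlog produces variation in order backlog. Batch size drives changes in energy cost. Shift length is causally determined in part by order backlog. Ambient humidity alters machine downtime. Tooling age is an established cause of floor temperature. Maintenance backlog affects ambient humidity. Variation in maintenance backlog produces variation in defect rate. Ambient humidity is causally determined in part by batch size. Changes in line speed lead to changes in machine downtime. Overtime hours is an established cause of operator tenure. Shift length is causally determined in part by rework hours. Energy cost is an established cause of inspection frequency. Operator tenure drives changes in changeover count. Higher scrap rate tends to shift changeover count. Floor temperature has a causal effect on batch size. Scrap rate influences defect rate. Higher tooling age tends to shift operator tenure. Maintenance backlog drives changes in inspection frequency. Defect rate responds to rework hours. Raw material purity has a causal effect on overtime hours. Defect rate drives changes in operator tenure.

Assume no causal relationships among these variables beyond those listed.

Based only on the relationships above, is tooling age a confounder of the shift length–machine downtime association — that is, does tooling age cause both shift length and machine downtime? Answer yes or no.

yes

Tooling age has a causal path to shift length (tooling age → operator tenure → changeover count → order backlog → shift length) and to machine downtime (tooling age → floor temperature → batch size → ambient humidity → machine downtime), so it is a common cause of both — a confounder.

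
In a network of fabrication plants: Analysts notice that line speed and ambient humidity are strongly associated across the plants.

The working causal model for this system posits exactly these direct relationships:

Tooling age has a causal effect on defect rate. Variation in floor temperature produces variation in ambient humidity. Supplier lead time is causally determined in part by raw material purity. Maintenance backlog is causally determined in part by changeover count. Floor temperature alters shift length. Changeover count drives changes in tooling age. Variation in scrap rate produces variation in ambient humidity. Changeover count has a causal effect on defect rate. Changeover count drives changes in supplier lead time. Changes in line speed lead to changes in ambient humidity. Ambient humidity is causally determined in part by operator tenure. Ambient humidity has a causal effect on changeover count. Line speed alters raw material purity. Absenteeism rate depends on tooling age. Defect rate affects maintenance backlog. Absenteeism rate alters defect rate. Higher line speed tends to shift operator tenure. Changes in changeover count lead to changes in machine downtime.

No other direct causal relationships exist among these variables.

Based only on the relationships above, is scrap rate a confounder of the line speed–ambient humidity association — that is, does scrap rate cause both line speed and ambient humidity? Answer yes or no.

Scrap rate has no stated causal path to line speed. A confounder must cause both variables, so scrap rate does not qualify.

no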